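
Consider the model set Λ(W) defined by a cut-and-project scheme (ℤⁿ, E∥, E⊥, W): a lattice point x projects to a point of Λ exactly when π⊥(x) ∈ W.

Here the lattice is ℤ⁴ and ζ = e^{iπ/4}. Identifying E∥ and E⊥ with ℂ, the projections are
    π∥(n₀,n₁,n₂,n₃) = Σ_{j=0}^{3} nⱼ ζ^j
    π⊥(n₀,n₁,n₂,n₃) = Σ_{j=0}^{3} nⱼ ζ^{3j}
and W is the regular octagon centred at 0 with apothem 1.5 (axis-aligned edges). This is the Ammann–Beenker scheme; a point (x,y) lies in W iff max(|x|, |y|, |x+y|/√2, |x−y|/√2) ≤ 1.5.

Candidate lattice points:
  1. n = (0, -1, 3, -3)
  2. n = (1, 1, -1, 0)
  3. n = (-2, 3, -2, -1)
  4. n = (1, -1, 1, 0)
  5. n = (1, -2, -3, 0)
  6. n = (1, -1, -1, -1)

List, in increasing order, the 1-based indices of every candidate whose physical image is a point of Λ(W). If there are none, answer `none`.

With ζ = e^{iπ/4} the internal vectors are ζ^0,ζ^3,ζ^6,ζ^9.
#1 (0, -1, 3, -3): internal (-1.41421, -5.82843); octagon support 5.82843 vs apothem 1.5 → ∉ W
#2 (1, 1, -1, 0): internal (0.29289, 1.70711); octagon support 1.70711 vs apothem 1.5 → ∉ W
#3 (-2, 3, -2, -1): internal (-4.82843, 3.41421); octagon support 5.82843 vs apothem 1.5 → ∉ W
#4 (1, -1, 1, 0): internal (1.70711, -1.70711); octagon support 2.41421 vs apothem 1.5 → ∉ W
#5 (1, -2, -3, 0): internal (2.41421, 1.58579); octagon support 2.82843 vs apothem 1.5 → ∉ W
#6 (1, -1, -1, -1): internal (1.00000, -0.41421); octagon support 1.00000 vs apothem 1.5 → ∈ W

6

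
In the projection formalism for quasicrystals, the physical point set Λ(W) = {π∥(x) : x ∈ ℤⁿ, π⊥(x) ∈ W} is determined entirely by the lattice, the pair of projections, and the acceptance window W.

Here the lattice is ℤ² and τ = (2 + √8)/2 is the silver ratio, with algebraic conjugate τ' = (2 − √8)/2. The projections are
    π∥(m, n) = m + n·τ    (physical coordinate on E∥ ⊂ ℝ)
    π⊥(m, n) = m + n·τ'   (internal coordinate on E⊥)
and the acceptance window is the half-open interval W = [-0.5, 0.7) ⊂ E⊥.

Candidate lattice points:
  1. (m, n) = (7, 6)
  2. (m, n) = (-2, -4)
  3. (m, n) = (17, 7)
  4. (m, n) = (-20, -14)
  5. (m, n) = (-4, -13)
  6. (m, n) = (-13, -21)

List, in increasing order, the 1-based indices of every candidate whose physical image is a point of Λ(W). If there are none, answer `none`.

Compute τ' = (2−√8)/2 = -0.4142, so π⊥(m,n) = m -0.4142·n.
[1] lift (7,6): star map gives 4.5147; window check -0.5 ≤ 4.5147 < 0.7 is false → out
[2] lift (-2,-4): star map gives -0.3431; window check -0.5 ≤ -0.3431 < 0.7 is true → IN Λ
[3] lift (17,7): star map gives 14.1005; window check -0.5 ≤ 14.1005 < 0.7 is false → out
[4] lift (-20,-14): star map gives -14.2010; window check -0.5 ≤ -14.2010 < 0.7 is false → out
[5] lift (-4,-13): star map gives 1.3848; window check -0.5 ≤ 1.3848 < 0.7 is false → out
[6] lift (-13,-21): star map gives -4.3015; window check -0.5 ≤ -4.3015 < 0.7 is false → out

2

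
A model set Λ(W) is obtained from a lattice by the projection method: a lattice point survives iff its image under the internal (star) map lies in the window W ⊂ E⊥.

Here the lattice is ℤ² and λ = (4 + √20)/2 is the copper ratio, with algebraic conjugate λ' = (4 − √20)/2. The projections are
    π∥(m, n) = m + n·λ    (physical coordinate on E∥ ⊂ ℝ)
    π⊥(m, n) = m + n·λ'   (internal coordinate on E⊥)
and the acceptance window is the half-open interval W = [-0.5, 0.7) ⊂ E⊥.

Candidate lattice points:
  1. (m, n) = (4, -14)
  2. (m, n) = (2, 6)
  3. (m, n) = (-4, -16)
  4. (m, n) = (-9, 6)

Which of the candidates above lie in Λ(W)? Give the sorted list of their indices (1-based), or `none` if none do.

2, 3

Compute λ' = (4−√20)/2 = -0.2361, so π⊥(m,n) = m -0.2361·n.
[1] lift (4,-14): star map gives 7.3050; window check -0.5 ≤ 7.3050 < 0.7 is false → out
[2] lift (2,6): star map gives 0.5836; window check -0.5 ≤ 0.5836 < 0.7 is true → IN Λ
[3] lift (-4,-16): star map gives -0.2229; window check -0.5 ≤ -0.2229 < 0.7 is true → IN Λ
[4] lift (-9,6): star map gives -10.4164; window check -0.5 ≤ -10.4164 < 0.7 is false → out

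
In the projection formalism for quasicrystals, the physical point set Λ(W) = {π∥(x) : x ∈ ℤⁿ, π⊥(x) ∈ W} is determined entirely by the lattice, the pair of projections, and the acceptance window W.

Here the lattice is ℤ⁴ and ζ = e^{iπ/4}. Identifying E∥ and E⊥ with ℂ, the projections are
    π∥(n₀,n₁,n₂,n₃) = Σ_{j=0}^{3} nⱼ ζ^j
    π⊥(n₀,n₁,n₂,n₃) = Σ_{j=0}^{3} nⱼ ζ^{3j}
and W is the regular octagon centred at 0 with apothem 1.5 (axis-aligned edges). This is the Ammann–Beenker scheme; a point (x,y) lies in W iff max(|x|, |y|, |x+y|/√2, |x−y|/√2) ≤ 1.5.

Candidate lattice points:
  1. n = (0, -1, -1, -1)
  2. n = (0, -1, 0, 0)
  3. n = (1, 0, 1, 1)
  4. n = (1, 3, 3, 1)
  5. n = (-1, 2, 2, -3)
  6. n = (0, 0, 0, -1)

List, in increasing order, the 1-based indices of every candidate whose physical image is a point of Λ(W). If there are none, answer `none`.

1, 2, 4, 6

π⊥(n) = n₀ + n₁ζ³ + n₂ζ⁶ + n₃ζ⁹ where ζ = e^{iπ/4}.
#1 (0, -1, -1, -1): internal (0.000000, -0.414214); octagon support 0.414214 vs apothem 1.5 → ∈ W
#2 (0, -1, 0, 0): internal (0.707107, -0.707107); octagon support 1.000000 vs apothem 1.5 → ∈ W
#3 (1, 0, 1, 1): internal (1.707107, -0.292893); octagon support 1.707107 vs apothem 1.5 → ∉ W
#4 (1, 3, 3, 1): internal (-0.414214, -0.171573); octagon support 0.414214 vs apothem 1.5 → ∈ W
#5 (-1, 2, 2, -3): internal (-4.535534, -2.707107); octagon support 5.121320 vs apothem 1.5 → ∉ W
#6 (0, 0, 0, -1): internal (-0.707107, -0.707107); octagon support 1.000000 vs apothem 1.5 → ∈ W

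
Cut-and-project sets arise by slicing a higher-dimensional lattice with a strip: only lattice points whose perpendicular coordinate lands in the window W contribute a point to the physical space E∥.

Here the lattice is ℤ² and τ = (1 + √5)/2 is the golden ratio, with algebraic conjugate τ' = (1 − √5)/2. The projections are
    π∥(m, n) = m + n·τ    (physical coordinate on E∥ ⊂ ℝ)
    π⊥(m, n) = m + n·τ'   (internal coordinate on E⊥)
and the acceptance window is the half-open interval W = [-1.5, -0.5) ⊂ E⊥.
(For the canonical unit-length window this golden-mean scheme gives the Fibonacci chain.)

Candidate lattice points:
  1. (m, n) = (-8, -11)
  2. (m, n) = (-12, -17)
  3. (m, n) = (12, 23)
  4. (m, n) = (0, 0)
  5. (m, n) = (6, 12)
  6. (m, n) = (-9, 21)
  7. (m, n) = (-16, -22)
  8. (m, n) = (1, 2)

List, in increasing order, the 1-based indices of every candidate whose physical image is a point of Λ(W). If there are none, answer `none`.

τ' = (1−√5)/2 ≈ -0.6180.
#1 (-8,-11): internal coord -8 + (-11)·τ' = -1.2016; -1.2016 ∈ [-1.5, -0.5) → IN Λ
#2 (-12,-17): internal coord -12 + (-17)·τ' = -1.4934; -1.4934 ∈ [-1.5, -0.5) → IN Λ
#3 (12,23): internal coord 12 + (23)·τ' = -2.2148; -2.2148 ∉ [-1.5, -0.5) → out
#4 (0,0): internal coord 0 + (0)·τ' = +0.0000; +0.0000 ∉ [-1.5, -0.5) → out
#5 (6,12): internal coord 6 + (12)·τ' = -1.4164; -1.4164 ∈ [-1.5, -0.5) → IN Λ
#6 (-9,21): internal coord -9 + (21)·τ' = -21.9787; -21.9787 ∉ [-1.5, -0.5) → out
#7 (-16,-22): internal coord -16 + (-22)·τ' = -2.4033; -2.4033 ∉ [-1.5, -0.5) → out
#8 (1,2): internal coord 1 + (2)·τ' = -0.2361; -0.2361 ∉ [-1.5, -0.5) → out

1, 2, 5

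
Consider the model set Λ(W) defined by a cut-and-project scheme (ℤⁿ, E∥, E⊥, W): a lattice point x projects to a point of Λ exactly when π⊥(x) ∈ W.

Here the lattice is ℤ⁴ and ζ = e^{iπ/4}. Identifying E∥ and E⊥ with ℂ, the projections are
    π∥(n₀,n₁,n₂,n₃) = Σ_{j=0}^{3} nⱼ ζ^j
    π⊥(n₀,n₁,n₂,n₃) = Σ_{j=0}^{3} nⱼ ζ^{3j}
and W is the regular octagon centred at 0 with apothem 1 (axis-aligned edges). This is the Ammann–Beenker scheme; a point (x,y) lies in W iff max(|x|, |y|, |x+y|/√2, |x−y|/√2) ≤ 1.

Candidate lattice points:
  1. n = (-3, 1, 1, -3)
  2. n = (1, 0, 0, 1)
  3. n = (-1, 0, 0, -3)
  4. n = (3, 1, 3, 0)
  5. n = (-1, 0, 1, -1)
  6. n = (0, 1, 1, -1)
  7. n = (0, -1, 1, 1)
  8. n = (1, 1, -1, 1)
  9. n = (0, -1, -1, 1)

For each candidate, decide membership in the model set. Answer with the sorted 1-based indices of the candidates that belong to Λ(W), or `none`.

none

π⊥(n) = n₀ + n₁ζ³ + n₂ζ⁶ + n₃ζ⁹ where ζ = e^{iπ/4}.
#1 (-3, 1, 1, -3): internal (-5.828427, -2.414214); octagon support 5.828427 vs apothem 1 → ∉ W
#2 (1, 0, 0, 1): internal (1.707107, 0.707107); octagon support 1.707107 vs apothem 1 → ∉ W
#3 (-1, 0, 0, -3): internal (-3.121320, -2.121320); octagon support 3.707107 vs apothem 1 → ∉ W
#4 (3, 1, 3, 0): internal (2.292893, -2.292893); octagon support 3.242641 vs apothem 1 → ∉ W
#5 (-1, 0, 1, -1): internal (-1.707107, -1.707107); octagon support 2.414214 vs apothem 1 → ∉ W
#6 (0, 1, 1, -1): internal (-1.414214, -1.000000); octagon support 1.707107 vs apothem 1 → ∉ W
#7 (0, -1, 1, 1): internal (1.414214, -1.000000); octagon support 1.707107 vs apothem 1 → ∉ W
#8 (1, 1, -1, 1): internal (1.000000, 2.414214); octagon support 2.414214 vs apothem 1 → ∉ W
#9 (0, -1, -1, 1): internal (1.414214, 1.000000); octagon support 1.707107 vs apothem 1 → ∉ W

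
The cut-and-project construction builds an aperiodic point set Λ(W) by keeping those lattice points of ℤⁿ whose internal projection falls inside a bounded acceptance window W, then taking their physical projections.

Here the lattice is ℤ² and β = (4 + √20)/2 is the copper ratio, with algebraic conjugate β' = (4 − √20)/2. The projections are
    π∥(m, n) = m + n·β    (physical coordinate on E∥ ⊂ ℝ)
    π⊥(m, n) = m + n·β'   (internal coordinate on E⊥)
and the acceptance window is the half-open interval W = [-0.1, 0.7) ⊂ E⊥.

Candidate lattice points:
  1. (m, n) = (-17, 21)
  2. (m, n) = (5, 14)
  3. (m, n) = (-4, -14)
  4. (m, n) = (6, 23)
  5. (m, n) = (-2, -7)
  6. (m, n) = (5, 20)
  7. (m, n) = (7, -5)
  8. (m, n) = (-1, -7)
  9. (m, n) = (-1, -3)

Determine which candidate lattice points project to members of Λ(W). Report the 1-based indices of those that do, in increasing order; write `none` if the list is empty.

4, 6, 8

Numerically β ≈ 4.23607 and β' = −1/β ≈ -0.23607.
candidate 1: (m,n)=(-17,21) → π∥ = -17+21·β ≈ 71.95743, π⊥ = -17+21·β' ≈ -21.95743 ∉ [-0.1, 0.7) ⇒ out
candidate 2: (m,n)=(5,14) → π∥ = 5+14·β ≈ 64.30495, π⊥ = 5+14·β' ≈ 1.69505 ∉ [-0.1, 0.7) ⇒ out
candidate 3: (m,n)=(-4,-14) → π∥ = -4-14·β ≈ -63.30495, π⊥ = -4-14·β' ≈ -0.69505 ∉ [-0.1, 0.7) ⇒ out
candidate 4: (m,n)=(6,23) → π∥ = 6+23·β ≈ 103.42956, π⊥ = 6+23·β' ≈ 0.57044 ∈ [-0.1, 0.7) ⇒ IN Λ
candidate 5: (m,n)=(-2,-7) → π∥ = -2-7·β ≈ -31.65248, π⊥ = -2-7·β' ≈ -0.34752 ∉ [-0.1, 0.7) ⇒ out
candidate 6: (m,n)=(5,20) → π∥ = 5+20·β ≈ 89.72136, π⊥ = 5+20·β' ≈ 0.27864 ∈ [-0.1, 0.7) ⇒ IN Λ
candidate 7: (m,n)=(7,-5) → π∥ = 7-5·β ≈ -14.18034, π⊥ = 7-5·β' ≈ 8.18034 ∉ [-0.1, 0.7) ⇒ out
candidate 8: (m,n)=(-1,-7) → π∥ = -1-7·β ≈ -30.65248, π⊥ = -1-7·β' ≈ 0.65248 ∈ [-0.1, 0.7) ⇒ IN Λ
candidate 9: (m,n)=(-1,-3) → π∥ = -1-3·β ≈ -13.70820, π⊥ = -1-3·β' ≈ -0.29180 ∉ [-0.1, 0.7) ⇒ out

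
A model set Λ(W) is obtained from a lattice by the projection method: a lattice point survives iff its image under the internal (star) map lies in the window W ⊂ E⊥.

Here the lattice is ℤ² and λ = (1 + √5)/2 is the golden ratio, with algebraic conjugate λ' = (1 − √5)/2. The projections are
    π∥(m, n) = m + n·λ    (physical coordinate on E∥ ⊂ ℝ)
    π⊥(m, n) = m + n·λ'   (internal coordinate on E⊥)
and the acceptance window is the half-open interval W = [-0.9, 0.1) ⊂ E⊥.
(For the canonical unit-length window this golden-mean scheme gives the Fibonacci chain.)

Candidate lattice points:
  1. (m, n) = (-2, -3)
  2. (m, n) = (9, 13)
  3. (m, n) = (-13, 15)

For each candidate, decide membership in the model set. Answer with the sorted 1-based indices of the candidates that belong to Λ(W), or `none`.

λ' = (1−√5)/2 ≈ -0.61803.
candidate 1: (m,n)=(-2,-3) → π∥ = -2-3·λ ≈ -6.85410, π⊥ = -2-3·λ' ≈ -0.14590 ∈ [-0.9, 0.1) ⇒ IN Λ
candidate 2: (m,n)=(9,13) → π∥ = 9+13·λ ≈ 30.03444, π⊥ = 9+13·λ' ≈ 0.96556 ∉ [-0.9, 0.1) ⇒ out
candidate 3: (m,n)=(-13,15) → π∥ = -13+15·λ ≈ 11.27051, π⊥ = -13+15·λ' ≈ -22.27051 ∉ [-0.9, 0.1) ⇒ out

1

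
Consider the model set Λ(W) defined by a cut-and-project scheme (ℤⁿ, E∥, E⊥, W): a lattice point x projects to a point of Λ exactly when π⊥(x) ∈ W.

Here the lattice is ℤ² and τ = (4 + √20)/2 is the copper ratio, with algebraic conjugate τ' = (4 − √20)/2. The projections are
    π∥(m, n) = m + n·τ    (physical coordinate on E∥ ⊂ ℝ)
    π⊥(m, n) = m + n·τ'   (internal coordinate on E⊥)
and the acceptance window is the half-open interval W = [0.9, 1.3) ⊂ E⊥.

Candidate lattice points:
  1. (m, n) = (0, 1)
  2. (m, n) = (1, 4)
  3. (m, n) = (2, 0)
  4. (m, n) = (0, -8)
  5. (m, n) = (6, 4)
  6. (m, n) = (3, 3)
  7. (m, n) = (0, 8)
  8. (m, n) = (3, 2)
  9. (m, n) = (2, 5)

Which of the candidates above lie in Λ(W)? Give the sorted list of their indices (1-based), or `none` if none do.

none

Compute τ' = (4−√20)/2 = -0.23607, so π⊥(m,n) = m -0.23607·n.
candidate 1: (m,n)=(0,1) → π∥ = 0+1·τ ≈ 4.23607, π⊥ = 0+1·τ' ≈ -0.23607 ∉ [0.9, 1.3) ⇒ out
candidate 2: (m,n)=(1,4) → π∥ = 1+4·τ ≈ 17.94427, π⊥ = 1+4·τ' ≈ 0.05573 ∉ [0.9, 1.3) ⇒ out
candidate 3: (m,n)=(2,0) → π∥ = 2+0·τ ≈ 2.00000, π⊥ = 2+0·τ' ≈ 2.00000 ∉ [0.9, 1.3) ⇒ out
candidate 4: (m,n)=(0,-8) → π∥ = 0-8·τ ≈ -33.88854, π⊥ = 0-8·τ' ≈ 1.88854 ∉ [0.9, 1.3) ⇒ out
candidate 5: (m,n)=(6,4) → π∥ = 6+4·τ ≈ 22.94427, π⊥ = 6+4·τ' ≈ 5.05573 ∉ [0.9, 1.3) ⇒ out
candidate 6: (m,n)=(3,3) → π∥ = 3+3·τ ≈ 15.70820, π⊥ = 3+3·τ' ≈ 2.29180 ∉ [0.9, 1.3) ⇒ out
candidate 7: (m,n)=(0,8) → π∥ = 0+8·τ ≈ 33.88854, π⊥ = 0+8·τ' ≈ -1.88854 ∉ [0.9, 1.3) ⇒ out
candidate 8: (m,n)=(3,2) → π∥ = 3+2·τ ≈ 11.47214, π⊥ = 3+2·τ' ≈ 2.52786 ∉ [0.9, 1.3) ⇒ out
candidate 9: (m,n)=(2,5) → π∥ = 2+5·τ ≈ 23.18034, π⊥ = 2+5·τ' ≈ 0.81966 ∉ [0.9, 1.3) ⇒ out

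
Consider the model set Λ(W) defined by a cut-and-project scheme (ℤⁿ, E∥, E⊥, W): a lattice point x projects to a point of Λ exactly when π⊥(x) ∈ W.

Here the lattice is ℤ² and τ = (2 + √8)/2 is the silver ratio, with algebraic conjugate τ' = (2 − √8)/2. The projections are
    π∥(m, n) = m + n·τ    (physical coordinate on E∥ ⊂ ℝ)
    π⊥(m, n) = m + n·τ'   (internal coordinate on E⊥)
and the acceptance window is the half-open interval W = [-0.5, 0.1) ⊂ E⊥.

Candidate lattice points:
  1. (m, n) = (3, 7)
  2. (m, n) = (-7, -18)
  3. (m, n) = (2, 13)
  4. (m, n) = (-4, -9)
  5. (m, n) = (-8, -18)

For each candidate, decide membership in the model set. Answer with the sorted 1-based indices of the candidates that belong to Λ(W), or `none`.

τ' = (2−√8)/2 ≈ -0.4142.
candidate 1: (m,n)=(3,7) → π∥ = 3+7·τ ≈ 19.8995, π⊥ = 3+7·τ' ≈ 0.1005 ∉ [-0.5, 0.1) ⇒ out
candidate 2: (m,n)=(-7,-18) → π∥ = -7-18·τ ≈ -50.4558, π⊥ = -7-18·τ' ≈ 0.4558 ∉ [-0.5, 0.1) ⇒ out
candidate 3: (m,n)=(2,13) → π∥ = 2+13·τ ≈ 33.3848, π⊥ = 2+13·τ' ≈ -3.3848 ∉ [-0.5, 0.1) ⇒ out
candidate 4: (m,n)=(-4,-9) → π∥ = -4-9·τ ≈ -25.7279, π⊥ = -4-9·τ' ≈ -0.2721 ∈ [-0.5, 0.1) ⇒ IN Λ
candidate 5: (m,n)=(-8,-18) → π∥ = -8-18·τ ≈ -51.4558, π⊥ = -8-18·τ' ≈ -0.5442 ∉ [-0.5, 0.1) ⇒ out

4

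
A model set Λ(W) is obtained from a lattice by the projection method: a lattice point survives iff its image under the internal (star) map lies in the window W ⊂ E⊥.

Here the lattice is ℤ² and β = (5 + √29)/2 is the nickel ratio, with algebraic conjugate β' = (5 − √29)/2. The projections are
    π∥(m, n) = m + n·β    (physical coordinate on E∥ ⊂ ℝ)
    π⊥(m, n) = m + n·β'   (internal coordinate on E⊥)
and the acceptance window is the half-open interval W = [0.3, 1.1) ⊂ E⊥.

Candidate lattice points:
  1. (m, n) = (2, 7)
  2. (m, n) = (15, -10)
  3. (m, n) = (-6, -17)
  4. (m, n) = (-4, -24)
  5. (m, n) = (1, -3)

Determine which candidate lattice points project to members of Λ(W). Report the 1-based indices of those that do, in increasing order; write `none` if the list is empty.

1, 4

Compute β' = (5−√29)/2 = -0.192582, so π⊥(m,n) = m -0.192582·n.
candidate 1: (m,n)=(2,7) → π∥ = 2+7·β ≈ 38.348077, π⊥ = 2+7·β' ≈ 0.651923 ∈ [0.3, 1.1) ⇒ IN Λ
candidate 2: (m,n)=(15,-10) → π∥ = 15-10·β ≈ -36.925824, π⊥ = 15-10·β' ≈ 16.925824 ∉ [0.3, 1.1) ⇒ out
candidate 3: (m,n)=(-6,-17) → π∥ = -6-17·β ≈ -94.273901, π⊥ = -6-17·β' ≈ -2.726099 ∉ [0.3, 1.1) ⇒ out
candidate 4: (m,n)=(-4,-24) → π∥ = -4-24·β ≈ -128.621978, π⊥ = -4-24·β' ≈ 0.621978 ∈ [0.3, 1.1) ⇒ IN Λ
candidate 5: (m,n)=(1,-3) → π∥ = 1-3·β ≈ -14.577747, π⊥ = 1-3·β' ≈ 1.577747 ∉ [0.3, 1.1) ⇒ out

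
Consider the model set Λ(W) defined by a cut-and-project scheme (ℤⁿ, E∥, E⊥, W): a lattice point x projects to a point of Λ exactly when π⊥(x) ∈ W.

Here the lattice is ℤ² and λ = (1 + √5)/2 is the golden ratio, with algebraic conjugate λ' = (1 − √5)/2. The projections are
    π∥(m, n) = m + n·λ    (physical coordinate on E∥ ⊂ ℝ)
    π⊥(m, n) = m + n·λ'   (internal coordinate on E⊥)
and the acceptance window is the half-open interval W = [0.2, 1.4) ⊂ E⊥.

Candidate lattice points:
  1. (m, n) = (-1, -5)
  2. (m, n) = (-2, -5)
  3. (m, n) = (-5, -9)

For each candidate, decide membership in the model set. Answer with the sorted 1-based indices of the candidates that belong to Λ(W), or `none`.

Numerically λ ≈ 1.618034 and λ' = −1/λ ≈ -0.618034.
[1] lift (-1,-5): star map gives 2.090170; window check 0.2 ≤ 2.090170 < 1.4 is false → out
[2] lift (-2,-5): star map gives 1.090170; window check 0.2 ≤ 1.090170 < 1.4 is true → IN Λ
[3] lift (-5,-9): star map gives 0.562306; window check 0.2 ≤ 0.562306 < 1.4 is true → IN Λ

2, 3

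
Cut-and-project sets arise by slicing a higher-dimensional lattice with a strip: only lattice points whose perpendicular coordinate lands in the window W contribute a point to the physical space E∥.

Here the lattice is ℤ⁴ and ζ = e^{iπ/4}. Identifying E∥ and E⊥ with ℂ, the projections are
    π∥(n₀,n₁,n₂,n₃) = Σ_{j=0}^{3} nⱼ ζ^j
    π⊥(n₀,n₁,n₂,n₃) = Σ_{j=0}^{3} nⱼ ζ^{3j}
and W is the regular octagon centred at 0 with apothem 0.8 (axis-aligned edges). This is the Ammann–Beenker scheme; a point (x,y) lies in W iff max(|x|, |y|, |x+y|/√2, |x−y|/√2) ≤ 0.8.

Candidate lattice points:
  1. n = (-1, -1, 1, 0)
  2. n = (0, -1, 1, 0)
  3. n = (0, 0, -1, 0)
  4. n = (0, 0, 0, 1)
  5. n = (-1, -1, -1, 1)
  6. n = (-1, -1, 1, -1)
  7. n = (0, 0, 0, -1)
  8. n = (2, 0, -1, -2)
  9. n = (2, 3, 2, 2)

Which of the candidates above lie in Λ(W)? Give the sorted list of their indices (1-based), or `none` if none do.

8

Internal map: ζ^{3j} for j=0..3 gives (1,0), (−√2/2,√2/2), (0,−1), (√2/2,√2/2).
#1 (-1, -1, 1, 0): internal (-0.292893, -1.707107); octagon support 1.707107 vs apothem 0.8 → ∉ W
#2 (0, -1, 1, 0): internal (0.707107, -1.707107); octagon support 1.707107 vs apothem 0.8 → ∉ W
#3 (0, 0, -1, 0): internal (0.000000, 1.000000); octagon support 1.000000 vs apothem 0.8 → ∉ W
#4 (0, 0, 0, 1): internal (0.707107, 0.707107); octagon support 1.000000 vs apothem 0.8 → ∉ W
#5 (-1, -1, -1, 1): internal (0.414214, 1.000000); octagon support 1.000000 vs apothem 0.8 → ∉ W
#6 (-1, -1, 1, -1): internal (-1.000000, -2.414214); octagon support 2.414214 vs apothem 0.8 → ∉ W
#7 (0, 0, 0, -1): internal (-0.707107, -0.707107); octagon support 1.000000 vs apothem 0.8 → ∉ W
#8 (2, 0, -1, -2): internal (0.585786, -0.414214); octagon support 0.707107 vs apothem 0.8 → ∈ W
#9 (2, 3, 2, 2): internal (1.292893, 1.535534); octagon support 2.000000 vs apothem 0.8 → ∉ W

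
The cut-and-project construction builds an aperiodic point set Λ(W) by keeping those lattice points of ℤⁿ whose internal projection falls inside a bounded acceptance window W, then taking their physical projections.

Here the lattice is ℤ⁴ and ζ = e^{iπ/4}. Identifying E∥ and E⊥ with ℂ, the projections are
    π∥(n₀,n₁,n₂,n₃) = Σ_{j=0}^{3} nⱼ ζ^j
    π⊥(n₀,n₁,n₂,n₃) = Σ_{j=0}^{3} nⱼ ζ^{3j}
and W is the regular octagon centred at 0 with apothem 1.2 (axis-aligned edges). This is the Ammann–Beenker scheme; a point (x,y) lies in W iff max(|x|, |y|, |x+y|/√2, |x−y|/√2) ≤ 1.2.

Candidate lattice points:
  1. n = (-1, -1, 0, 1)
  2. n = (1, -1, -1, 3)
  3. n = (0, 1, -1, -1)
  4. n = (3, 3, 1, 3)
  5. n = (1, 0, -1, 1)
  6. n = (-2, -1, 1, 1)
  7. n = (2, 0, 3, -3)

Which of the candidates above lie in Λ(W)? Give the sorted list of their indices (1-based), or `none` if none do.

Internal map: ζ^{3j} for j=0..3 gives (1,0), (−√2/2,√2/2), (0,−1), (√2/2,√2/2).
#1 (-1, -1, 0, 1): internal (0.414214, 0.000000); octagon support 0.414214 vs apothem 1.2 → ∈ W
#2 (1, -1, -1, 3): internal (3.828427, 2.414214); octagon support 4.414214 vs apothem 1.2 → ∉ W
#3 (0, 1, -1, -1): internal (-1.414214, 1.000000); octagon support 1.707107 vs apothem 1.2 → ∉ W
#4 (3, 3, 1, 3): internal (3.000000, 3.242641); octagon support 4.414214 vs apothem 1.2 → ∉ W
#5 (1, 0, -1, 1): internal (1.707107, 1.707107); octagon support 2.414214 vs apothem 1.2 → ∉ W
#6 (-2, -1, 1, 1): internal (-0.585786, -1.000000); octagon support 1.121320 vs apothem 1.2 → ∈ W
#7 (2, 0, 3, -3): internal (-0.121320, -5.121320); octagon support 5.121320 vs apothem 1.2 → ∉ W

1, 6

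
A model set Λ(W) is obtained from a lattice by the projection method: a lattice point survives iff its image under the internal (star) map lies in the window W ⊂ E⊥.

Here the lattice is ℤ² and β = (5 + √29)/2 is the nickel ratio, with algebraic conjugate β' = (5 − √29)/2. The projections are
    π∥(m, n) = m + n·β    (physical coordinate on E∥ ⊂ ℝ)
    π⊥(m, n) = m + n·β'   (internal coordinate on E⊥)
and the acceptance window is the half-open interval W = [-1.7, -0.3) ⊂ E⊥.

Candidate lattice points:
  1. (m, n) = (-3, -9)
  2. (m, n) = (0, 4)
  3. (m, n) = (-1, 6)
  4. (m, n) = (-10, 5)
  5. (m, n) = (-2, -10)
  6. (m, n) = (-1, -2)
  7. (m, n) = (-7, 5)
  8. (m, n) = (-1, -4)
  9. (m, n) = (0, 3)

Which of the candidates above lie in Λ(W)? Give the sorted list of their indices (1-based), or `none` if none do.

Numerically β ≈ 5.1926 and β' = −1/β ≈ -0.1926.
#1 (-3,-9): internal coord -3 + (-9)·β' = -1.2668; -1.2668 ∈ [-1.7, -0.3) → IN Λ
#2 (0,4): internal coord 0 + (4)·β' = -0.7703; -0.7703 ∈ [-1.7, -0.3) → IN Λ
#3 (-1,6): internal coord -1 + (6)·β' = -2.1555; -2.1555 ∉ [-1.7, -0.3) → out
#4 (-10,5): internal coord -10 + (5)·β' = -10.9629; -10.9629 ∉ [-1.7, -0.3) → out
#5 (-2,-10): internal coord -2 + (-10)·β' = -0.0742; -0.0742 ∉ [-1.7, -0.3) → out
#6 (-1,-2): internal coord -1 + (-2)·β' = -0.6148; -0.6148 ∈ [-1.7, -0.3) → IN Λ
#7 (-7,5): internal coord -7 + (5)·β' = -7.9629; -7.9629 ∉ [-1.7, -0.3) → out
#8 (-1,-4): internal coord -1 + (-4)·β' = -0.2297; -0.2297 ∉ [-1.7, -0.3) → out
#9 (0,3): internal coord 0 + (3)·β' = -0.5777; -0.5777 ∈ [-1.7, -0.3) → IN Λ

1, 2, 6, 9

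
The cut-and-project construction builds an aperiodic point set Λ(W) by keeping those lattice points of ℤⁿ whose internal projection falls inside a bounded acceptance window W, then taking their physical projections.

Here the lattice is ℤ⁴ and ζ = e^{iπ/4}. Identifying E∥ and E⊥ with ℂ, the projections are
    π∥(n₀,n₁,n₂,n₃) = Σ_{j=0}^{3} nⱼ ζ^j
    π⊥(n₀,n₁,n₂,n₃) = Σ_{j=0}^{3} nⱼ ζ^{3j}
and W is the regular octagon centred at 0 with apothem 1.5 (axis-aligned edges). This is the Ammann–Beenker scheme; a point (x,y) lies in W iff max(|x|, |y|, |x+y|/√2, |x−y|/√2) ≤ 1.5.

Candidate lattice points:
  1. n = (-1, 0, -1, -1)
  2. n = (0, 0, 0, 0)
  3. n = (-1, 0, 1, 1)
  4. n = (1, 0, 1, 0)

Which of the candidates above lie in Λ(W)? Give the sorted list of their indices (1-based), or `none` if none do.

2, 3, 4

With ζ = e^{iπ/4} the internal vectors are ζ^0,ζ^3,ζ^6,ζ^9.
#1 (-1, 0, -1, -1): internal (-1.70711, 0.29289); octagon support 1.70711 vs apothem 1.5 → ∉ W
#2 (0, 0, 0, 0): internal (0.00000, 0.00000); octagon support 0.00000 vs apothem 1.5 → ∈ W
#3 (-1, 0, 1, 1): internal (-0.29289, -0.29289); octagon support 0.41421 vs apothem 1.5 → ∈ W
#4 (1, 0, 1, 0): internal (1.00000, -1.00000); octagon support 1.41421 vs apothem 1.5 → ∈ W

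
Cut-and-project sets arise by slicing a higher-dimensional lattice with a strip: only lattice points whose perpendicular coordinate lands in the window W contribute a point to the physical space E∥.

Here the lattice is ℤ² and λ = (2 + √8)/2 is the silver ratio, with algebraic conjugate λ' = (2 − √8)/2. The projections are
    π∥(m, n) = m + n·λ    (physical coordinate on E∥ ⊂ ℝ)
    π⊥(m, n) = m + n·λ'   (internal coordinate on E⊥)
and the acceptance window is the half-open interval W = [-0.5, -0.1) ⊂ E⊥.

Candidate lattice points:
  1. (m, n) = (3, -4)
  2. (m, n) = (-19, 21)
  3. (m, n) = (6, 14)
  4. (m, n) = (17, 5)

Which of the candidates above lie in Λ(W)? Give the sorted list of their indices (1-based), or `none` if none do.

λ' = (2−√8)/2 ≈ -0.4142.
candidate 1: (m,n)=(3,-4) → π∥ = 3-4·λ ≈ -6.6569, π⊥ = 3-4·λ' ≈ 4.6569 ∉ [-0.5, -0.1) ⇒ out
candidate 2: (m,n)=(-19,21) → π∥ = -19+21·λ ≈ 31.6985, π⊥ = -19+21·λ' ≈ -27.6985 ∉ [-0.5, -0.1) ⇒ out
candidate 3: (m,n)=(6,14) → π∥ = 6+14·λ ≈ 39.7990, π⊥ = 6+14·λ' ≈ 0.2010 ∉ [-0.5, -0.1) ⇒ out
candidate 4: (m,n)=(17,5) → π∥ = 17+5·λ ≈ 29.0711, π⊥ = 17+5·λ' ≈ 14.9289 ∉ [-0.5, -0.1) ⇒ out

none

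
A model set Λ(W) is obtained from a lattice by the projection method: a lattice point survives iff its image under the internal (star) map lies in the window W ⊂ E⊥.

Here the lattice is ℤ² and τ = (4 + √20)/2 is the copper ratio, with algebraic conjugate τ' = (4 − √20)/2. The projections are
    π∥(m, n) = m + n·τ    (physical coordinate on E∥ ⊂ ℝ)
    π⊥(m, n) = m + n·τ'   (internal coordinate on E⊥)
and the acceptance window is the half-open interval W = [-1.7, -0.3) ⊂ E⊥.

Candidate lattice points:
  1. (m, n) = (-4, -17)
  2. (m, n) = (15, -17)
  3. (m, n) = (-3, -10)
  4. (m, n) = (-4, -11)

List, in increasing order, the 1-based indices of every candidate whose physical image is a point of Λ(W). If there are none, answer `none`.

3, 4

Numerically τ ≈ 4.2361 and τ' = −1/τ ≈ -0.2361.
candidate 1: (m,n)=(-4,-17) → π∥ = -4-17·τ ≈ -76.0132, π⊥ = -4-17·τ' ≈ 0.0132 ∉ [-1.7, -0.3) ⇒ out
candidate 2: (m,n)=(15,-17) → π∥ = 15-17·τ ≈ -57.0132, π⊥ = 15-17·τ' ≈ 19.0132 ∉ [-1.7, -0.3) ⇒ out
candidate 3: (m,n)=(-3,-10) → π∥ = -3-10·τ ≈ -45.3607, π⊥ = -3-10·τ' ≈ -0.6393 ∈ [-1.7, -0.3) ⇒ IN Λ
candidate 4: (m,n)=(-4,-11) → π∥ = -4-11·τ ≈ -50.5967, π⊥ = -4-11·τ' ≈ -1.4033 ∈ [-1.7, -0.3) ⇒ IN Λ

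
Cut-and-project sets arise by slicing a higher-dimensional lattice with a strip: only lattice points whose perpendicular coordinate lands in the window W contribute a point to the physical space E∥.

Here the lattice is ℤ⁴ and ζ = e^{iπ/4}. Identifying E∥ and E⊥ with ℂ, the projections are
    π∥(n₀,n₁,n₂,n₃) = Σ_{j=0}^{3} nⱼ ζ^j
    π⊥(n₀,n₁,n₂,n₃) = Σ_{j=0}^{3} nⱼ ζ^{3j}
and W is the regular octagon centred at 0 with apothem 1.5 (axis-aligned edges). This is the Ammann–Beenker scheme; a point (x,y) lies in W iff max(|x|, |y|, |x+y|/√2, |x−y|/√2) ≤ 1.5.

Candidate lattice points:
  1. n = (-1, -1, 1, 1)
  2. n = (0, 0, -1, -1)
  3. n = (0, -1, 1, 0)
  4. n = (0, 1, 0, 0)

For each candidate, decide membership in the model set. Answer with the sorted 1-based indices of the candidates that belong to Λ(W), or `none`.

π⊥(n) = n₀ + n₁ζ³ + n₂ζ⁶ + n₃ζ⁹ where ζ = e^{iπ/4}.
#1 (-1, -1, 1, 1): internal (0.41421, -1.00000); octagon support 1.00000 vs apothem 1.5 → ∈ W
#2 (0, 0, -1, -1): internal (-0.70711, 0.29289); octagon support 0.70711 vs apothem 1.5 → ∈ W
#3 (0, -1, 1, 0): internal (0.70711, -1.70711); octagon support 1.70711 vs apothem 1.5 → ∉ W
#4 (0, 1, 0, 0): internal (-0.70711, 0.70711); octagon support 1.00000 vs apothem 1.5 → ∈ W

1, 2, 4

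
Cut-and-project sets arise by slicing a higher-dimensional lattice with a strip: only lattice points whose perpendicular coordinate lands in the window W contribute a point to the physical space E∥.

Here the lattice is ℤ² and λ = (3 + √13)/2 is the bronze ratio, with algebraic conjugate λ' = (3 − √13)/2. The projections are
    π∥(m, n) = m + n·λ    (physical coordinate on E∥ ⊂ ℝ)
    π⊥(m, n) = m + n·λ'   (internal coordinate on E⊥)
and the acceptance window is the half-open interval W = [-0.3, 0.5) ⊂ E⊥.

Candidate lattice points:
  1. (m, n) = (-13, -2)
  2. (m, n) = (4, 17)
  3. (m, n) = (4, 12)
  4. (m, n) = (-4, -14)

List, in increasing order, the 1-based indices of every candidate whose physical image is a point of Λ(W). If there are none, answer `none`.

3, 4

Compute λ' = (3−√13)/2 = -0.3028, so π⊥(m,n) = m -0.3028·n.
[1] lift (-13,-2): star map gives -12.3944; window check -0.3 ≤ -12.3944 < 0.5 is false → out
[2] lift (4,17): star map gives -1.1472; window check -0.3 ≤ -1.1472 < 0.5 is false → out
[3] lift (4,12): star map gives 0.3667; window check -0.3 ≤ 0.3667 < 0.5 is true → IN Λ
[4] lift (-4,-14): star map gives 0.2389; window check -0.3 ≤ 0.2389 < 0.5 is true → IN Λ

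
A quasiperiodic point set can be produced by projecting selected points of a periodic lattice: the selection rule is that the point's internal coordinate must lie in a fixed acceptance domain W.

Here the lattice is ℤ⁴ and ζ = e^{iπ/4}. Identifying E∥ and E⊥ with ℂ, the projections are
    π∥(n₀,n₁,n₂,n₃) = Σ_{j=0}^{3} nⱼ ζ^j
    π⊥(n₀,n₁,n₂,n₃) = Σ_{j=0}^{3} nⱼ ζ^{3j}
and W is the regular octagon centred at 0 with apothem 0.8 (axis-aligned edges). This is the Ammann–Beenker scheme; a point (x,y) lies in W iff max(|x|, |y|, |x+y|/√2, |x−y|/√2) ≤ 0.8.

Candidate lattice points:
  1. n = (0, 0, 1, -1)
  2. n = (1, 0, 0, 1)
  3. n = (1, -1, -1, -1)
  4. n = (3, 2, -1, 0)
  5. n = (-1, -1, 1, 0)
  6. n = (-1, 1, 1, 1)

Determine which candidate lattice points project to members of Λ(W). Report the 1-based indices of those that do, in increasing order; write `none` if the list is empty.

Internal map: ζ^{3j} for j=0..3 gives (1,0), (−√2/2,√2/2), (0,−1), (√2/2,√2/2).
candidate 1: n = (0, 0, 1, -1) → π⊥ ≈ (-0.707107, -1.707107); max(|x|,|y|,|x±y|/√2) = 1.707107 > 0.8 ⇒ ∉ W
candidate 2: n = (1, 0, 0, 1) → π⊥ ≈ (+1.707107, +0.707107); max(|x|,|y|,|x±y|/√2) = 1.707107 > 0.8 ⇒ ∉ W
candidate 3: n = (1, -1, -1, -1) → π⊥ ≈ (+1.000000, -0.414214); max(|x|,|y|,|x±y|/√2) = 1.000000 > 0.8 ⇒ ∉ W
candidate 4: n = (3, 2, -1, 0) → π⊥ ≈ (+1.585786, +2.414214); max(|x|,|y|,|x±y|/√2) = 2.828427 > 0.8 ⇒ ∉ W
candidate 5: n = (-1, -1, 1, 0) → π⊥ ≈ (-0.292893, -1.707107); max(|x|,|y|,|x±y|/√2) = 1.707107 > 0.8 ⇒ ∉ W
candidate 6: n = (-1, 1, 1, 1) → π⊥ ≈ (-1.000000, +0.414214); max(|x|,|y|,|x±y|/√2) = 1.000000 > 0.8 ⇒ ∉ W

none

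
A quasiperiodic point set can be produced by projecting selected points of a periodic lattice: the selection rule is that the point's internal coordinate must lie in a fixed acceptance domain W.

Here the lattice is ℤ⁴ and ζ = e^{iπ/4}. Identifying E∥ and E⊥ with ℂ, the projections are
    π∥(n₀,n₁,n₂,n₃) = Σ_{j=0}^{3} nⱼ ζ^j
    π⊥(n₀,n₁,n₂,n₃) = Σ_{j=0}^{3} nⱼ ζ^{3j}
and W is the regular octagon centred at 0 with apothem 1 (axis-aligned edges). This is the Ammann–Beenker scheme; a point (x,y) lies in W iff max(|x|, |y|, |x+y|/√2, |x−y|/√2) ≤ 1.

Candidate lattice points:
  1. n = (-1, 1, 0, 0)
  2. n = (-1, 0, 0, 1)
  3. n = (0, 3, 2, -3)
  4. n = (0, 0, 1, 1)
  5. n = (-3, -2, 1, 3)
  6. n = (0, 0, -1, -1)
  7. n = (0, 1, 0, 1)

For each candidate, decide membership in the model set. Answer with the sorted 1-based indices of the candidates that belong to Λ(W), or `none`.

2, 4, 5, 6

With ζ = e^{iπ/4} the internal vectors are ζ^0,ζ^3,ζ^6,ζ^9.
#1 (-1, 1, 0, 0): internal (-1.707107, 0.707107); octagon support 1.707107 vs apothem 1 → ∉ W
#2 (-1, 0, 0, 1): internal (-0.292893, 0.707107); octagon support 0.707107 vs apothem 1 → ∈ W
#3 (0, 3, 2, -3): internal (-4.242641, -2.000000); octagon support 4.414214 vs apothem 1 → ∉ W
#4 (0, 0, 1, 1): internal (0.707107, -0.292893); octagon support 0.707107 vs apothem 1 → ∈ W
#5 (-3, -2, 1, 3): internal (0.535534, -0.292893); octagon support 0.585786 vs apothem 1 → ∈ W
#6 (0, 0, -1, -1): internal (-0.707107, 0.292893); octagon support 0.707107 vs apothem 1 → ∈ W
#7 (0, 1, 0, 1): internal (0.000000, 1.414214); octagon support 1.414214 vs apothem 1 → ∉ W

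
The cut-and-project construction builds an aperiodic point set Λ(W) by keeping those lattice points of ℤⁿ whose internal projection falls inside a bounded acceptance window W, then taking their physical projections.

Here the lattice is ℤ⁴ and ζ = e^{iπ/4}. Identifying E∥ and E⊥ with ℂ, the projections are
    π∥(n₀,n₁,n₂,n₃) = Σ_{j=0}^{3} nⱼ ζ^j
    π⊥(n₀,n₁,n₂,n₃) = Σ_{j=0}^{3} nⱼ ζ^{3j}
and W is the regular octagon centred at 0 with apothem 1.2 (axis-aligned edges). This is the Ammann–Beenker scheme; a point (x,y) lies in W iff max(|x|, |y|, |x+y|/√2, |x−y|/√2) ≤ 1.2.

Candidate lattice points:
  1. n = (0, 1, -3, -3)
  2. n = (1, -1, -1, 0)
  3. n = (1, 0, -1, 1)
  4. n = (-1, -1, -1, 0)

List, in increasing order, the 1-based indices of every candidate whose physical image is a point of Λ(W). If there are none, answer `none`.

4

With ζ = e^{iπ/4} the internal vectors are ζ^0,ζ^3,ζ^6,ζ^9.
#1 (0, 1, -3, -3): internal (-2.828427, 1.585786); octagon support 3.121320 vs apothem 1.2 → ∉ W
#2 (1, -1, -1, 0): internal (1.707107, 0.292893); octagon support 1.707107 vs apothem 1.2 → ∉ W
#3 (1, 0, -1, 1): internal (1.707107, 1.707107); octagon support 2.414214 vs apothem 1.2 → ∉ W
#4 (-1, -1, -1, 0): internal (-0.292893, 0.292893); octagon support 0.414214 vs apothem 1.2 → ∈ W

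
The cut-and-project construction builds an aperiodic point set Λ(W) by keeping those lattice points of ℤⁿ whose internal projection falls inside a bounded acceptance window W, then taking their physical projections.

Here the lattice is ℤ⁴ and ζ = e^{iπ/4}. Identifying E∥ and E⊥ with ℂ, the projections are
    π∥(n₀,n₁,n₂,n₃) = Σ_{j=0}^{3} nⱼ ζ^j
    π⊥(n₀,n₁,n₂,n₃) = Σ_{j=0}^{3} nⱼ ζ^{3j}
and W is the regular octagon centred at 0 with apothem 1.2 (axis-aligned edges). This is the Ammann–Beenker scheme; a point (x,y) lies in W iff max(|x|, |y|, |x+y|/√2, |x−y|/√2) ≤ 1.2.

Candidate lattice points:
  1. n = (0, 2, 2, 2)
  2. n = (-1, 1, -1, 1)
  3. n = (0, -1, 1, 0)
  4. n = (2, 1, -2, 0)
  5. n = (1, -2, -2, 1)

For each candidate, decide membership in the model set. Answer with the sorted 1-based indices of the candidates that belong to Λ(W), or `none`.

Internal map: ζ^{3j} for j=0..3 gives (1,0), (−√2/2,√2/2), (0,−1), (√2/2,√2/2).
candidate 1: n = (0, 2, 2, 2) → π⊥ ≈ (+0.0000, +0.8284); max(|x|,|y|,|x±y|/√2) = 0.8284 ≤ 1.2 ⇒ ∈ W
candidate 2: n = (-1, 1, -1, 1) → π⊥ ≈ (-1.0000, +2.4142); max(|x|,|y|,|x±y|/√2) = 2.4142 > 1.2 ⇒ ∉ W
candidate 3: n = (0, -1, 1, 0) → π⊥ ≈ (+0.7071, -1.7071); max(|x|,|y|,|x±y|/√2) = 1.7071 > 1.2 ⇒ ∉ W
candidate 4: n = (2, 1, -2, 0) → π⊥ ≈ (+1.2929, +2.7071); max(|x|,|y|,|x±y|/√2) = 2.8284 > 1.2 ⇒ ∉ W
candidate 5: n = (1, -2, -2, 1) → π⊥ ≈ (+3.1213, +1.2929); max(|x|,|y|,|x±y|/√2) = 3.1213 > 1.2 ⇒ ∉ W

1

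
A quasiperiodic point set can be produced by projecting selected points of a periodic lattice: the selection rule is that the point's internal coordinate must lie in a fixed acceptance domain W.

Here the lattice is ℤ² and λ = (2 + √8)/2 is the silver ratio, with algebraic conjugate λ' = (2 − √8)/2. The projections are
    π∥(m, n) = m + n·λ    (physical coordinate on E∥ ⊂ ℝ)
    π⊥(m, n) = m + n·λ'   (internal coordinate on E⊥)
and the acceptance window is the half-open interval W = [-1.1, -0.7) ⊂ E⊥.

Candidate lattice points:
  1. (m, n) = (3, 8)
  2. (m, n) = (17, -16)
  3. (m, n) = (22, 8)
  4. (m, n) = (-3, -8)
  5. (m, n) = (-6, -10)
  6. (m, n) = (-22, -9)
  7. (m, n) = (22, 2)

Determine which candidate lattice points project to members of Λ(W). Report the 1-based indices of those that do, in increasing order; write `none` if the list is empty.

none

Numerically λ ≈ 2.41421 and λ' = −1/λ ≈ -0.41421.
[1] lift (3,8): star map gives -0.31371; window check -1.1 ≤ -0.31371 < -0.7 is false → out
[2] lift (17,-16): star map gives 23.62742; window check -1.1 ≤ 23.62742 < -0.7 is false → out
[3] lift (22,8): star map gives 18.68629; window check -1.1 ≤ 18.68629 < -0.7 is false → out
[4] lift (-3,-8): star map gives 0.31371; window check -1.1 ≤ 0.31371 < -0.7 is false → out
[5] lift (-6,-10): star map gives -1.85786; window check -1.1 ≤ -1.85786 < -0.7 is false → out
[6] lift (-22,-9): star map gives -18.27208; window check -1.1 ≤ -18.27208 < -0.7 is false → out
[7] lift (22,2): star map gives 21.17157; window check -1.1 ≤ 21.17157 < -0.7 is false → out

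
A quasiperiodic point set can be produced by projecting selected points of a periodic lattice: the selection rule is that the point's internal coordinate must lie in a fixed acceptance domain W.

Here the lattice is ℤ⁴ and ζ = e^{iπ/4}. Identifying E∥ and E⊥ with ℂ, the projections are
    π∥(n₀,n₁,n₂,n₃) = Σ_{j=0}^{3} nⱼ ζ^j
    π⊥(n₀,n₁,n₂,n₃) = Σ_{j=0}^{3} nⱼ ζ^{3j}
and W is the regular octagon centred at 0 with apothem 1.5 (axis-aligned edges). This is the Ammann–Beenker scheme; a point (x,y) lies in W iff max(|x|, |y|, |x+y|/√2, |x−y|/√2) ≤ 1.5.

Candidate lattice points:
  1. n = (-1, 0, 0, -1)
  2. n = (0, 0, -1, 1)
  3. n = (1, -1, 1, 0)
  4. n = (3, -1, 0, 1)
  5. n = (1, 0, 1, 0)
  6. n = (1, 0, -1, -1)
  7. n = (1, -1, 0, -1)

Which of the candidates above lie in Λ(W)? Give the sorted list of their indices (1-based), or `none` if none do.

5, 6

With ζ = e^{iπ/4} the internal vectors are ζ^0,ζ^3,ζ^6,ζ^9.
#1 (-1, 0, 0, -1): internal (-1.7071, -0.7071); octagon support 1.7071 vs apothem 1.5 → ∉ W
#2 (0, 0, -1, 1): internal (0.7071, 1.7071); octagon support 1.7071 vs apothem 1.5 → ∉ W
#3 (1, -1, 1, 0): internal (1.7071, -1.7071); octagon support 2.4142 vs apothem 1.5 → ∉ W
#4 (3, -1, 0, 1): internal (4.4142, 0.0000); octagon support 4.4142 vs apothem 1.5 → ∉ W
#5 (1, 0, 1, 0): internal (1.0000, -1.0000); octagon support 1.4142 vs apothem 1.5 → ∈ W
#6 (1, 0, -1, -1): internal (0.2929, 0.2929); octagon support 0.4142 vs apothem 1.5 → ∈ W
#7 (1, -1, 0, -1): internal (1.0000, -1.4142); octagon support 1.7071 vs apothem 1.5 → ∉ W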